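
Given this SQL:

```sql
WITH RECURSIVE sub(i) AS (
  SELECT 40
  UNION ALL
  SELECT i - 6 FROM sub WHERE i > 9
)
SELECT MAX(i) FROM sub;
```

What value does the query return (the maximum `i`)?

40

Base: i=40.
Iteration 1: 40 > 9 holds -> i = 40 - 6 = 34.
Iteration 2: 34 > 9 holds -> i = 34 - 6 = 28.
Iteration 3: 28 > 9 holds -> i = 28 - 6 = 22.
Iteration 4: 22 > 9 holds -> i = 22 - 6 = 16.
Iteration 5: 16 > 9 holds -> i = 16 - 6 = 10.
Iteration 6: 10 > 9 holds -> i = 10 - 6 = 4.
Iteration 7: 4 > 9 fails; recursion stops.
i values: 40, 34, 28, 22, 16, 10, 4; the maximum is 40.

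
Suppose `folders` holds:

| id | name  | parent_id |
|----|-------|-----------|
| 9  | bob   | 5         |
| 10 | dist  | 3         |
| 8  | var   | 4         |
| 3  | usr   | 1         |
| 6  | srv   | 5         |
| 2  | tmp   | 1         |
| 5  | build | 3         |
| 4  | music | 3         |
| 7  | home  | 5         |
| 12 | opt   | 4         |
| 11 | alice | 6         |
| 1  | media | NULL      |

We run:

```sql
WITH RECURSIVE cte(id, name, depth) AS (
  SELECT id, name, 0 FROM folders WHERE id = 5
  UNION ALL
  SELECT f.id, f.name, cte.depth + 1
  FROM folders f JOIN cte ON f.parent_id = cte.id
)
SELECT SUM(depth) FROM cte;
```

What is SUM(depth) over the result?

Base: id=5 (build) at depth 0.
Iteration 1: rows with parent_id in {5} -> srv (id 6, depth 1), home (id 7, depth 1), bob (id 9, depth 1).
Iteration 2: rows with parent_id in {6,7,9} -> alice (id 11, depth 2).
Iteration 3: no rows with parent_id in {11}; recursion stops.
SUM(depth) = 0 + 1 + 1 + 1 + 2 = 5.

5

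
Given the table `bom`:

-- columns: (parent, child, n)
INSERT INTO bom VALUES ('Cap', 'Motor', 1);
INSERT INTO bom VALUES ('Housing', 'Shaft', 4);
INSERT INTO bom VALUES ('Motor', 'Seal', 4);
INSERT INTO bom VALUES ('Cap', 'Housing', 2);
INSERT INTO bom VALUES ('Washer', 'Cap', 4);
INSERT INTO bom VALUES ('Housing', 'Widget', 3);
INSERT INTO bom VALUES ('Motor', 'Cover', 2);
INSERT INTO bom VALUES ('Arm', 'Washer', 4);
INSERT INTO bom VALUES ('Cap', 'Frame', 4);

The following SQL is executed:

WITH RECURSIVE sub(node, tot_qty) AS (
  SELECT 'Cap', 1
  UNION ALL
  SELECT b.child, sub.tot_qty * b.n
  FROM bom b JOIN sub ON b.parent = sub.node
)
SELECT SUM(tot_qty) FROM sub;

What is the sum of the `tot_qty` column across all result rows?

Base: (Cap, tot_qty=1).
Iteration 1: components of {Cap} -> Frame = 1*4 = 4, Housing = 1*2 = 2, Motor = 1*1 = 1.
Iteration 2: components of {Frame,Housing,Motor} -> Cover = 1*2 = 2, Seal = 1*4 = 4, Shaft = 2*4 = 8, Widget = 2*3 = 6.
Iteration 3: no further components; recursion stops.
SUM(tot_qty) = 1 + 4 + 1 + 2 + 4 + 2 + 8 + 6 = 28.

28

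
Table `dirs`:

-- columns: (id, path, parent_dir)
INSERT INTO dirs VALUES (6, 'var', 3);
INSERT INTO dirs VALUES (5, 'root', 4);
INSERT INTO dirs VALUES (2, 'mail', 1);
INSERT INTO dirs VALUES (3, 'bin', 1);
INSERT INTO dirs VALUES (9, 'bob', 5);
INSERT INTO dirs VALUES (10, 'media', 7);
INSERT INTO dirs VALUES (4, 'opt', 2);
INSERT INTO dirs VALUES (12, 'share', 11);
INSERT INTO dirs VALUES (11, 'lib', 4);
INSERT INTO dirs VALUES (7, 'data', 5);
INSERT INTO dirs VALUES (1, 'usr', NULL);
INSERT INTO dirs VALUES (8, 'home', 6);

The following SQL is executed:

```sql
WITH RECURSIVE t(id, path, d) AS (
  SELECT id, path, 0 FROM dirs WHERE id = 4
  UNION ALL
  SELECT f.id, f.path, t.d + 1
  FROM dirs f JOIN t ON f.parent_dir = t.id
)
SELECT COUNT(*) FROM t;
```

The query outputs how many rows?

Base: id=4 (opt) at d 0.
Iteration 1: rows with parent_dir in {4} -> root (id 5, d 1), lib (id 11, d 1).
Iteration 2: rows with parent_dir in {5,11} -> data (id 7, d 2), bob (id 9, d 2), share (id 12, d 2).
Iteration 3: rows with parent_dir in {7,9,12} -> media (id 10, d 3).
Iteration 4: no rows with parent_dir in {10}; recursion stops.
Total rows emitted: 7.

7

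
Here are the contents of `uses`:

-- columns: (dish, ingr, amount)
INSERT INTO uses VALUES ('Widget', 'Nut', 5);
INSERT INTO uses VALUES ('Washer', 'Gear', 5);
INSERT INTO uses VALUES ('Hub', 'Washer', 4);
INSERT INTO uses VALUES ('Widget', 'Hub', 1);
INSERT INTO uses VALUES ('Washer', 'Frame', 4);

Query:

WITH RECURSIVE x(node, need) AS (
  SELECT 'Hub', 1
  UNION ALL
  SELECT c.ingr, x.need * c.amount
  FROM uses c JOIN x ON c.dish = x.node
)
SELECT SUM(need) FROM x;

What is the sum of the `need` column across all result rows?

41

Base: (Hub, need=1).
Iteration 1: components of {Hub} -> Washer = 1*4 = 4.
Iteration 2: components of {Washer} -> Frame = 4*4 = 16, Gear = 4*5 = 20.
Iteration 3: no further components; recursion stops.
SUM(need) = 1 + 4 + 20 + 16 = 41.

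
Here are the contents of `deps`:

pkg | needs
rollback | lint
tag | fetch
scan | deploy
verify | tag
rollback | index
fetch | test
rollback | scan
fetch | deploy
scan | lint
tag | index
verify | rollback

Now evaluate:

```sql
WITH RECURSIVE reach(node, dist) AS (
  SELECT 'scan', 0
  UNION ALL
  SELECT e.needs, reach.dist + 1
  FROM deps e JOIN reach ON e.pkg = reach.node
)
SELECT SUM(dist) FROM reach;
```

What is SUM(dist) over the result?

Base: (scan, dist=0).
Iteration 1: edges from {scan} -> (deploy, dist=1), (lint, dist=1).
Iteration 2: no outgoing edges from {deploy,lint}; recursion stops.
SUM(dist) = 0 + 1 + 1 = 2.

2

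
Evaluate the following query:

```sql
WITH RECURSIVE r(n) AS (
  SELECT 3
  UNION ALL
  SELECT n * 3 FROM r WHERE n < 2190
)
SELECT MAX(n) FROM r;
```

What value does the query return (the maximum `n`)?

6561

Base: n=3.
Iteration 1: 3 < 2190 holds -> n = 3 * 3 = 9.
Iteration 2: 9 < 2190 holds -> n = 9 * 3 = 27.
Iteration 3: 27 < 2190 holds -> n = 27 * 3 = 81.
Iteration 4: 81 < 2190 holds -> n = 81 * 3 = 243.
Iteration 5: 243 < 2190 holds -> n = 243 * 3 = 729.
Iteration 6: 729 < 2190 holds -> n = 729 * 3 = 2187.
Iteration 7: 2187 < 2190 holds -> n = 2187 * 3 = 6561.
Iteration 8: 6561 < 2190 fails; recursion stops.
n values: 3, 9, 27, 81, 243, 729, 2187, 6561; the maximum is 6561.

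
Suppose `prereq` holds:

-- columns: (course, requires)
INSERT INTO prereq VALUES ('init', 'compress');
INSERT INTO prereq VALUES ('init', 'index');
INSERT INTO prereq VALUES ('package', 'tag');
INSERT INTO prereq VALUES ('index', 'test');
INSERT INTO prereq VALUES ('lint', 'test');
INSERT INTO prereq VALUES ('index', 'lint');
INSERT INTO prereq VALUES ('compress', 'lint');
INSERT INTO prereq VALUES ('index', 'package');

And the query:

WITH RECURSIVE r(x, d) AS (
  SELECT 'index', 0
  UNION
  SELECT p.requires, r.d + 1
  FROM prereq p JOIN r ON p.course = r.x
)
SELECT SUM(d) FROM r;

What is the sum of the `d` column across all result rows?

Base: (index, d=0).
Iteration 1: edges from {index} -> (lint, d=1), (package, d=1), (test, d=1).
Iteration 2: edges from {lint,package,test} -> (tag, d=2), (test, d=2).
Iteration 3: no outgoing edges from {tag,test}; recursion stops.
SUM(d) = 0 + 1 + 1 + 1 + 2 + 2 = 7.

7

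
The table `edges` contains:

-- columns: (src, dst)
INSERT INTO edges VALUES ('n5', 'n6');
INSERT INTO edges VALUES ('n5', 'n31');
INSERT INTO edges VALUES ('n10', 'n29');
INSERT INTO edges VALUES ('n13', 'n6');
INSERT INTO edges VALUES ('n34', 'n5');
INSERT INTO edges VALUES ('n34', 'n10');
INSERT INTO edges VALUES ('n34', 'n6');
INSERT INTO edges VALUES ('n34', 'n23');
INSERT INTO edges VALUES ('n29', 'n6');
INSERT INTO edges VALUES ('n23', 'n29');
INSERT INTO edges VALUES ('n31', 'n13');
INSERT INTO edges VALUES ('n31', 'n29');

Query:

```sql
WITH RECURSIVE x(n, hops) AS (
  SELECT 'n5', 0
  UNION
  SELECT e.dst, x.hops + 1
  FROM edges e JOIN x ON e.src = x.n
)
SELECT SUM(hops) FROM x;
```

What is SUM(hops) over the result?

Base: (n5, hops=0).
Iteration 1: edges from {n5} -> (n31, hops=1), (n6, hops=1).
Iteration 2: edges from {n31,n6} -> (n13, hops=2), (n29, hops=2).
Iteration 3: edges from {n13,n29} -> (n6, hops=3). [UNION drops 1 duplicate row(s)]
Iteration 4: no outgoing edges from {n6}; recursion stops.
SUM(hops) = 0 + 1 + 1 + 2 + 2 + 3 = 9.

9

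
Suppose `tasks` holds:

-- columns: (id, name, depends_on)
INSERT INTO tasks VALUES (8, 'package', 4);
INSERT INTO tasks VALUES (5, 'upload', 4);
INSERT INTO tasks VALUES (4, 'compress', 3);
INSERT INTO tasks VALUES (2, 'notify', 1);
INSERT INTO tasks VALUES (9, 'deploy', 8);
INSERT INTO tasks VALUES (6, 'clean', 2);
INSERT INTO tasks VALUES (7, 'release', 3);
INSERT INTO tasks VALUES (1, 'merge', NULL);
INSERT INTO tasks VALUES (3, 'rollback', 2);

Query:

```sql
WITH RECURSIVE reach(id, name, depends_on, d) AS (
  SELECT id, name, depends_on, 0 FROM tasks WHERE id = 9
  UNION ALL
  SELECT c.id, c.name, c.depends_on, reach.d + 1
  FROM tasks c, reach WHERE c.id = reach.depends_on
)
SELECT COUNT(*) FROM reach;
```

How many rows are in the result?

6

Base: id=9 (deploy), depends_on=8, d 0.
Iteration 1: join on id=8 -> package (id 8, depends_on=4, d 1).
Iteration 2: join on id=4 -> compress (id 4, depends_on=3, d 2).
Iteration 3: join on id=3 -> rollback (id 3, depends_on=2, d 3).
Iteration 4: join on id=2 -> notify (id 2, depends_on=1, d 4).
Iteration 5: join on id=1 -> merge (id 1, depends_on=NULL, d 5).
Iteration 6: depends_on is NULL; no match; recursion stops.
Total rows emitted: 6.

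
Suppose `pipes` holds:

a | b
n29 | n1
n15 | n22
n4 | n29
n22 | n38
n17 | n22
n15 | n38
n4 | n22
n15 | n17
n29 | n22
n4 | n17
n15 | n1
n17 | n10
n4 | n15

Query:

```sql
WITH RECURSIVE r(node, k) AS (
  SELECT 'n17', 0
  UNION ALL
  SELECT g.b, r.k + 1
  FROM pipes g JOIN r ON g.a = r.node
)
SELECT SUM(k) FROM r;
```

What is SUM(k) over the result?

4

Base: (n17, k=0).
Iteration 1: edges from {n17} -> (n10, k=1), (n22, k=1).
Iteration 2: edges from {n10,n22} -> (n38, k=2).
Iteration 3: no outgoing edges from {n38}; recursion stops.
SUM(k) = 0 + 1 + 1 + 2 = 4.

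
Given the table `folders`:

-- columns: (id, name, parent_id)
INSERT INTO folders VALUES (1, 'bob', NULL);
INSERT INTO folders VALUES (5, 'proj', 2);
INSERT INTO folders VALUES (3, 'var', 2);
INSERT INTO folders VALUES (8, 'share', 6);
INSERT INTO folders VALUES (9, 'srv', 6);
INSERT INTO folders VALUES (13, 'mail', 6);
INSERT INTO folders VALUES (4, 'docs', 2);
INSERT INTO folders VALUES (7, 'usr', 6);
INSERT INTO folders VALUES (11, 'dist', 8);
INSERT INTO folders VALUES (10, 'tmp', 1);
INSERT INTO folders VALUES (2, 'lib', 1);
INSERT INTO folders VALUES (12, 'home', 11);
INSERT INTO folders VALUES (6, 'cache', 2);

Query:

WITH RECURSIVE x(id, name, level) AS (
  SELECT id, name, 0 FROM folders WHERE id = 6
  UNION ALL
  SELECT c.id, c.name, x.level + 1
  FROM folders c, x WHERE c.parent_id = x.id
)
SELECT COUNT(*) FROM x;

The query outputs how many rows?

Base: id=6 (cache) at level 0.
Iteration 1: rows with parent_id in {6} -> usr (id 7, level 1), share (id 8, level 1), srv (id 9, level 1), mail (id 13, level 1).
Iteration 2: rows with parent_id in {7,8,9,13} -> dist (id 11, level 2).
Iteration 3: rows with parent_id in {11} -> home (id 12, level 3).
Iteration 4: no rows with parent_id in {12}; recursion stops.
Total rows emitted: 7.

7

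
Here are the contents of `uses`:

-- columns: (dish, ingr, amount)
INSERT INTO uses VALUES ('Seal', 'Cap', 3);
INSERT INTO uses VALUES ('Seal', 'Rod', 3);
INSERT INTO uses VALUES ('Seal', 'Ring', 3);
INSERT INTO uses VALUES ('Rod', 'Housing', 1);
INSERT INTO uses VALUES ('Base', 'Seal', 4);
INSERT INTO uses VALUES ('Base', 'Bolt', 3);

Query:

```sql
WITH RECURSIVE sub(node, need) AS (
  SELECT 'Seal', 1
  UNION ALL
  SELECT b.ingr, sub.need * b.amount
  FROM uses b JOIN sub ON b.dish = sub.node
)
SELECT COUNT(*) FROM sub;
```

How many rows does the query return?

Base: (Seal, need=1).
Iteration 1: components of {Seal} -> Cap = 1*3 = 3, Ring = 1*3 = 3, Rod = 1*3 = 3.
Iteration 2: components of {Cap,Ring,Rod} -> Housing = 3*1 = 3.
Iteration 3: no further components; recursion stops.
Total rows emitted: 5.

5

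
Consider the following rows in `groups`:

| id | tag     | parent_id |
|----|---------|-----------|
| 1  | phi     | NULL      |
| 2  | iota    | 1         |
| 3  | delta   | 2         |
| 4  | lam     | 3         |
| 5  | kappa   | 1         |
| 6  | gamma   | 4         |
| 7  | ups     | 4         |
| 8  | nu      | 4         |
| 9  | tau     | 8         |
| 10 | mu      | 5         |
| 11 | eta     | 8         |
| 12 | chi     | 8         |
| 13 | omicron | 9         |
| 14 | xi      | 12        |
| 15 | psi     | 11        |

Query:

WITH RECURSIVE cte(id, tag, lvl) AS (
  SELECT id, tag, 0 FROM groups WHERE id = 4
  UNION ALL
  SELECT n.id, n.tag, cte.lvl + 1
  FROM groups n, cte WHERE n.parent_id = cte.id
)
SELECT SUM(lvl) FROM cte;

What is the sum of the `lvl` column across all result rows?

18

Base: id=4 (lam) at lvl 0.
Iteration 1: rows with parent_id in {4} -> gamma (id 6, lvl 1), ups (id 7, lvl 1), nu (id 8, lvl 1).
Iteration 2: rows with parent_id in {6,7,8} -> tau (id 9, lvl 2), eta (id 11, lvl 2), chi (id 12, lvl 2).
Iteration 3: rows with parent_id in {9,11,12} -> omicron (id 13, lvl 3), xi (id 14, lvl 3), psi (id 15, lvl 3).
Iteration 4: no rows with parent_id in {13,14,15}; recursion stops.
SUM(lvl) = 0 + 1 + 1 + 1 + 2 + 2 + 2 + 3 + 3 + 3 = 18.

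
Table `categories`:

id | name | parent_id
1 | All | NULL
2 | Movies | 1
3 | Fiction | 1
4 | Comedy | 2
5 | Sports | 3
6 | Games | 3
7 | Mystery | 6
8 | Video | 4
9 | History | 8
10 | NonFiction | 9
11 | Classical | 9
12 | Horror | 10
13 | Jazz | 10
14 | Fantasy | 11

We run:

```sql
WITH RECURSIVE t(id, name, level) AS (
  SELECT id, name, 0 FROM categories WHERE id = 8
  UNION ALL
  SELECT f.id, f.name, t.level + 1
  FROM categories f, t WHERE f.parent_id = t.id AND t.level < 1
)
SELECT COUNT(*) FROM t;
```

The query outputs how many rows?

Base: id=8 (Video) at level 0.
Iteration 1: rows with parent_id in {8} -> History (id 9, level 1).
Iteration 2: level < 1 fails for all current rows; recursion stops.
Total rows emitted: 2.

2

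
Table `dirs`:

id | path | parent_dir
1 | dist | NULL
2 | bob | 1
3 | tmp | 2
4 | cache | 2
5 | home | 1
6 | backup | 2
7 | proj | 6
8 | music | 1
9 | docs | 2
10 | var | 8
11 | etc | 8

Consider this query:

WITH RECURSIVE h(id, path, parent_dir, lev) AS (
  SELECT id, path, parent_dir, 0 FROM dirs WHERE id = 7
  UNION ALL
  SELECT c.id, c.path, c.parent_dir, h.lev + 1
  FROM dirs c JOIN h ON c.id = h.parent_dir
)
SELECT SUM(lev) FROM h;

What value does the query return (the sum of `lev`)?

6

Base: id=7 (proj), parent_dir=6, lev 0.
Iteration 1: join on id=6 -> backup (id 6, parent_dir=2, lev 1).
Iteration 2: join on id=2 -> bob (id 2, parent_dir=1, lev 2).
Iteration 3: join on id=1 -> dist (id 1, parent_dir=NULL, lev 3).
Iteration 4: parent_dir is NULL; no match; recursion stops.
SUM(lev) = 0 + 1 + 2 + 3 = 6.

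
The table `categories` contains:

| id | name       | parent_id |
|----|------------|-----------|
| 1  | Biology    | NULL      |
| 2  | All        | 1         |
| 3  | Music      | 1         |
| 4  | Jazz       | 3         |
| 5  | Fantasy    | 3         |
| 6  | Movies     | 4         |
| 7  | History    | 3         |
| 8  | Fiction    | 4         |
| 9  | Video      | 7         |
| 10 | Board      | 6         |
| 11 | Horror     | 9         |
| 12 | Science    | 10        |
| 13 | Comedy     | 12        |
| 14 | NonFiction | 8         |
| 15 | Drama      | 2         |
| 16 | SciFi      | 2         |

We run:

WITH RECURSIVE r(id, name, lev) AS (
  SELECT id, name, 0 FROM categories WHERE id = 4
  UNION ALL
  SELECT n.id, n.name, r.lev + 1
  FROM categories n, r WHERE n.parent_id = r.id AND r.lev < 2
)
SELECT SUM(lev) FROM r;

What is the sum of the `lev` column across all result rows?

6

Base: id=4 (Jazz) at lev 0.
Iteration 1: rows with parent_id in {4} -> Movies (id 6, lev 1), Fiction (id 8, lev 1).
Iteration 2: rows with parent_id in {6,8} -> Board (id 10, lev 2), NonFiction (id 14, lev 2).
Iteration 3: lev < 2 fails for all current rows; recursion stops.
SUM(lev) = 0 + 1 + 1 + 2 + 2 = 6.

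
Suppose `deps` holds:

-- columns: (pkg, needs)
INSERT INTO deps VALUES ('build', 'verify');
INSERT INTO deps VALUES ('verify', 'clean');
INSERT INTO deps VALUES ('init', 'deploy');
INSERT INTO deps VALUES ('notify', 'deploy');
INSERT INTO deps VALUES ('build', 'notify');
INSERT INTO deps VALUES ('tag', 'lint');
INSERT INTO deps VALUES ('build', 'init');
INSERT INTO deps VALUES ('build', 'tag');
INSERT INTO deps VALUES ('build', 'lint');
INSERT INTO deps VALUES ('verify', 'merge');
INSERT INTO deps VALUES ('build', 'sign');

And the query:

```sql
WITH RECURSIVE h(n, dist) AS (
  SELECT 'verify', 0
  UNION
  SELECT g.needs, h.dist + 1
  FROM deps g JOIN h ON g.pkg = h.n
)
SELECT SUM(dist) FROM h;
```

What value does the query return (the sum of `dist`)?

Base: (verify, dist=0).
Iteration 1: edges from {verify} -> (clean, dist=1), (merge, dist=1).
Iteration 2: no outgoing edges from {clean,merge}; recursion stops.
SUM(dist) = 0 + 1 + 1 = 2.

2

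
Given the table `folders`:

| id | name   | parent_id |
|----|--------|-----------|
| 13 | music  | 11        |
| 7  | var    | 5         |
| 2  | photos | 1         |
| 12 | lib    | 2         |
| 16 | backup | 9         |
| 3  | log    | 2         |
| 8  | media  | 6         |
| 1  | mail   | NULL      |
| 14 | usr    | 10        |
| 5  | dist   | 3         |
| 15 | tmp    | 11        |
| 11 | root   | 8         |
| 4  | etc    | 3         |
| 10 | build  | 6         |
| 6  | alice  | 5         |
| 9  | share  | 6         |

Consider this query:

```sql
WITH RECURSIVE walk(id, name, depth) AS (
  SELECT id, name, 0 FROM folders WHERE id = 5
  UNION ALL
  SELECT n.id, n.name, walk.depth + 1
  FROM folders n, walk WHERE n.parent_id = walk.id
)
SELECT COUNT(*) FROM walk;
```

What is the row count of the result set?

11

Base: id=5 (dist) at depth 0.
Iteration 1: rows with parent_id in {5} -> alice (id 6, depth 1), var (id 7, depth 1).
Iteration 2: rows with parent_id in {6,7} -> media (id 8, depth 2), share (id 9, depth 2), build (id 10, depth 2).
Iteration 3: rows with parent_id in {8,9,10} -> root (id 11, depth 3), usr (id 14, depth 3), backup (id 16, depth 3).
Iteration 4: rows with parent_id in {11,14,16} -> music (id 13, depth 4), tmp (id 15, depth 4).
Iteration 5: no rows with parent_id in {13,15}; recursion stops.
Total rows emitted: 11.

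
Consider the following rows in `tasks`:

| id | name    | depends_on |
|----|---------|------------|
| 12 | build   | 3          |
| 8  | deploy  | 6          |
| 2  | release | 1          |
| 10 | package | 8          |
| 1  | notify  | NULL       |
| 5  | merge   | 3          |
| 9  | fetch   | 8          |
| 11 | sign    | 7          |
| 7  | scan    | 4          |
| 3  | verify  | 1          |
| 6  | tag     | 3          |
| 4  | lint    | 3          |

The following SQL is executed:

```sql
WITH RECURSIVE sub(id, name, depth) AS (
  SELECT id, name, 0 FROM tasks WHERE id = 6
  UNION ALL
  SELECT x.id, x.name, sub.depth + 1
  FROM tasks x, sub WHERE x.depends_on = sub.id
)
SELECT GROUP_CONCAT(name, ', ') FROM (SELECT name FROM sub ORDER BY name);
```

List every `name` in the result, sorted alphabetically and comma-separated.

Base: id=6 (tag) at depth 0.
Iteration 1: rows with depends_on in {6} -> deploy (id 8, depth 1).
Iteration 2: rows with depends_on in {8} -> fetch (id 9, depth 2), package (id 10, depth 2).
Iteration 3: no rows with depends_on in {9,10}; recursion stops.

deploy, fetch, package, tag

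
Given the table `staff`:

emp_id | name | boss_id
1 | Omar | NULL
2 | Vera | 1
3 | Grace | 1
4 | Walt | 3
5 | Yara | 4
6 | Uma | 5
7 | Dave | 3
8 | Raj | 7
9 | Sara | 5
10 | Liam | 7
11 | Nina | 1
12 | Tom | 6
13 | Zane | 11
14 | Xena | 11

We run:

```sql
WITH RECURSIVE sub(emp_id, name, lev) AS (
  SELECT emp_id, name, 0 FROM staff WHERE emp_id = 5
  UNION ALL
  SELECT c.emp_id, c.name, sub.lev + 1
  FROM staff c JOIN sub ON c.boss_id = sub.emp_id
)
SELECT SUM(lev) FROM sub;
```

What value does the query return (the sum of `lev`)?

Base: emp_id=5 (Yara) at lev 0.
Iteration 1: rows with boss_id in {5} -> Uma (id 6, lev 1), Sara (id 9, lev 1).
Iteration 2: rows with boss_id in {6,9} -> Tom (id 12, lev 2).
Iteration 3: no rows with boss_id in {12}; recursion stops.
SUM(lev) = 0 + 1 + 1 + 2 = 4.

4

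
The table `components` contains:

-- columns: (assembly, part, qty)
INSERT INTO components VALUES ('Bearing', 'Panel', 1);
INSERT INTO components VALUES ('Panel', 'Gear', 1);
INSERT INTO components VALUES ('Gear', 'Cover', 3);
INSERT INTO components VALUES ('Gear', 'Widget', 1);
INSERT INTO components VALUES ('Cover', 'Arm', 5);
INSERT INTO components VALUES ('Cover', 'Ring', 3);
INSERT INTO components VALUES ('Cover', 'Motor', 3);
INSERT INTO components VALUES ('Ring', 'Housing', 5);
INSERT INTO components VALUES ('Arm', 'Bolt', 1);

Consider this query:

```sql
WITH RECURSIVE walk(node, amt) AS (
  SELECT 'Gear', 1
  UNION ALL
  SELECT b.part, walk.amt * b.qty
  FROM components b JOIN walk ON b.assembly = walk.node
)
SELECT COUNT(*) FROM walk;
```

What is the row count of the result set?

Base: (Gear, amt=1).
Iteration 1: components of {Gear} -> Cover = 1*3 = 3, Widget = 1*1 = 1.
Iteration 2: components of {Cover,Widget} -> Arm = 3*5 = 15, Motor = 3*3 = 9, Ring = 3*3 = 9.
Iteration 3: components of {Arm,Motor,Ring} -> Bolt = 15*1 = 15, Housing = 9*5 = 45.
Iteration 4: no further components; recursion stops.
Total rows emitted: 8.

8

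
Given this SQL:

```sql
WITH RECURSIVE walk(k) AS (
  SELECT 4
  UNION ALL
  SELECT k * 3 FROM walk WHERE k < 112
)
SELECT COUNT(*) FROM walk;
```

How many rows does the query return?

Base: k=4.
Iteration 1: 4 < 112 holds -> k = 4 * 3 = 12.
Iteration 2: 12 < 112 holds -> k = 12 * 3 = 36.
Iteration 3: 36 < 112 holds -> k = 36 * 3 = 108.
Iteration 4: 108 < 112 holds -> k = 108 * 3 = 324.
Iteration 5: 324 < 112 fails; recursion stops.
Total rows emitted: 5.

5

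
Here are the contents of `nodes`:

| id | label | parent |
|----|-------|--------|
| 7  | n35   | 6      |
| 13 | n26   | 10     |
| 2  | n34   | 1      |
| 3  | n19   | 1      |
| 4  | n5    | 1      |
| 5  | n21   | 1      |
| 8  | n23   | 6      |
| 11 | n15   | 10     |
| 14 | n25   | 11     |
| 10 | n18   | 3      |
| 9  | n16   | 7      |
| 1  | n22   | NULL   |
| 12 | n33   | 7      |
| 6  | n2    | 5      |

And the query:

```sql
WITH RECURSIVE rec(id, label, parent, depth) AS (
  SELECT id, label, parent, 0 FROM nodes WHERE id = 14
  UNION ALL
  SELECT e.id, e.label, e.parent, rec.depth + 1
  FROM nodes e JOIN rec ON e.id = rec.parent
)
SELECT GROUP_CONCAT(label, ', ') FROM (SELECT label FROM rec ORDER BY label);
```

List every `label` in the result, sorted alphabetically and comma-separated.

Base: id=14 (n25), parent=11, depth 0.
Iteration 1: join on id=11 -> n15 (id 11, parent=10, depth 1).
Iteration 2: join on id=10 -> n18 (id 10, parent=3, depth 2).
Iteration 3: join on id=3 -> n19 (id 3, parent=1, depth 3).
Iteration 4: join on id=1 -> n22 (id 1, parent=NULL, depth 4).
Iteration 5: parent is NULL; no match; recursion stops.

n15, n18, n19, n22, n25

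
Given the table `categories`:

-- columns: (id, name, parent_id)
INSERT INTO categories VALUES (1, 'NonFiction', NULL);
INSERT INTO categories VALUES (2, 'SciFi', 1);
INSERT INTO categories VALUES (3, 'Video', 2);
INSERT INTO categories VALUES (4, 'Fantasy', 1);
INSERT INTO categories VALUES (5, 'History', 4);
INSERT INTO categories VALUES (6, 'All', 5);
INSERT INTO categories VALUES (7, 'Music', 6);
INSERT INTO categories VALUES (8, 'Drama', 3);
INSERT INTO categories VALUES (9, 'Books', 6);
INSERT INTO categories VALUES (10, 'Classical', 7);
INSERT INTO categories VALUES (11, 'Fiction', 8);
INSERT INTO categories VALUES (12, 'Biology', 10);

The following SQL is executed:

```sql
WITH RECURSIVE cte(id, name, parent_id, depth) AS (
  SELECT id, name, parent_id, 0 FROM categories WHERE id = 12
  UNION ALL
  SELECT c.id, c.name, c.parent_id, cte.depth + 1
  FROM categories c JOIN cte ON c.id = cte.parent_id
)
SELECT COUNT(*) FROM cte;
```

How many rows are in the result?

7

Base: id=12 (Biology), parent_id=10, depth 0.
Iteration 1: join on id=10 -> Classical (id 10, parent_id=7, depth 1).
Iteration 2: join on id=7 -> Music (id 7, parent_id=6, depth 2).
Iteration 3: join on id=6 -> All (id 6, parent_id=5, depth 3).
Iteration 4: join on id=5 -> History (id 5, parent_id=4, depth 4).
Iteration 5: join on id=4 -> Fantasy (id 4, parent_id=1, depth 5).
Iteration 6: join on id=1 -> NonFiction (id 1, parent_id=NULL, depth 6).
Iteration 7: parent_id is NULL; no match; recursion stops.
Total rows emitted: 7.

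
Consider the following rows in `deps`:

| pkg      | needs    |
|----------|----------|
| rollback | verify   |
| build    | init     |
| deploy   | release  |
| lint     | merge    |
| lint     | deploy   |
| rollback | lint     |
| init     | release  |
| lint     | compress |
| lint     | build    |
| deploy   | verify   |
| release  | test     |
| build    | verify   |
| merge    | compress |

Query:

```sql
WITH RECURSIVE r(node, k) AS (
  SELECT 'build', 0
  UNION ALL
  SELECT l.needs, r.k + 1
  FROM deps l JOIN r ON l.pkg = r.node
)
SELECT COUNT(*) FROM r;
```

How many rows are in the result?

5

Base: (build, k=0).
Iteration 1: edges from {build} -> (init, k=1), (verify, k=1).
Iteration 2: edges from {init,verify} -> (release, k=2).
Iteration 3: edges from {release} -> (test, k=3).
Iteration 4: no outgoing edges from {test}; recursion stops.
Total rows emitted: 5.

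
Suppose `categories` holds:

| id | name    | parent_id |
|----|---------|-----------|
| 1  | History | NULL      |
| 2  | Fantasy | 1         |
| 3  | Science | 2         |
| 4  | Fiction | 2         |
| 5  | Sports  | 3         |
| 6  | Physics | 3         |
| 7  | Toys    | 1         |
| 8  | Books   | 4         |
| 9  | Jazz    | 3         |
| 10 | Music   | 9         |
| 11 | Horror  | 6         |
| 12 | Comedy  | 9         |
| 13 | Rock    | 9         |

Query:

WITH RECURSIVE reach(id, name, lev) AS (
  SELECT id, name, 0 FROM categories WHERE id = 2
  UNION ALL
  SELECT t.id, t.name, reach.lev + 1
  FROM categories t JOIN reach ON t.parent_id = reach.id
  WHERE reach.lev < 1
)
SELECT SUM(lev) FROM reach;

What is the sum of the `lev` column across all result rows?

2

Base: id=2 (Fantasy) at lev 0.
Iteration 1: rows with parent_id in {2} -> Science (id 3, lev 1), Fiction (id 4, lev 1).
Iteration 2: lev < 1 fails for all current rows; recursion stops.
SUM(lev) = 0 + 1 + 1 = 2.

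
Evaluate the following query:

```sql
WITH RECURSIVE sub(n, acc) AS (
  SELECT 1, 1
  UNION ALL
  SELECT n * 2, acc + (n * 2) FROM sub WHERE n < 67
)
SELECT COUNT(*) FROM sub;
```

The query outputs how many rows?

Base: n=1, acc=1.
Iteration 1: 1 < 67 holds -> n = 1 * 2 = 2, acc = 1 + 2 = 3.
Iteration 2: 2 < 67 holds -> n = 2 * 2 = 4, acc = 3 + 4 = 7.
Iteration 3: 4 < 67 holds -> n = 4 * 2 = 8, acc = 7 + 8 = 15.
Iteration 4: 8 < 67 holds -> n = 8 * 2 = 16, acc = 15 + 16 = 31.
Iteration 5: 16 < 67 holds -> n = 16 * 2 = 32, acc = 31 + 32 = 63.
Iteration 6: 32 < 67 holds -> n = 32 * 2 = 64, acc = 63 + 64 = 127.
Iteration 7: 64 < 67 holds -> n = 64 * 2 = 128, acc = 127 + 128 = 255.
Iteration 8: 128 < 67 fails; recursion stops.
Total rows emitted: 8.

8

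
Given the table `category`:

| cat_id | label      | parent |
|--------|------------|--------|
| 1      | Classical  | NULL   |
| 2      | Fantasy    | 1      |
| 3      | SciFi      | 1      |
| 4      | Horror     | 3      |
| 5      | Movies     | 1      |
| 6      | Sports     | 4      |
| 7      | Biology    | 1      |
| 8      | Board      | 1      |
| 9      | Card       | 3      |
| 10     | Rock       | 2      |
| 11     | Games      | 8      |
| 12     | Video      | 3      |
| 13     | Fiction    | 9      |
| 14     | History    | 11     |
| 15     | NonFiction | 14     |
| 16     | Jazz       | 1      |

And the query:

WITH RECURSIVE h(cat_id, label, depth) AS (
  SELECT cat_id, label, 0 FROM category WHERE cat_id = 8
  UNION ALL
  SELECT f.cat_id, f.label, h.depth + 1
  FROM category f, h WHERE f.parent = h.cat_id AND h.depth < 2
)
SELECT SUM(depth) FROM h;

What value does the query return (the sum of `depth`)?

Base: cat_id=8 (Board) at depth 0.
Iteration 1: rows with parent in {8} -> Games (id 11, depth 1).
Iteration 2: rows with parent in {11} -> History (id 14, depth 2).
Iteration 3: depth < 2 fails for all current rows; recursion stops.
SUM(depth) = 0 + 1 + 2 = 3.

3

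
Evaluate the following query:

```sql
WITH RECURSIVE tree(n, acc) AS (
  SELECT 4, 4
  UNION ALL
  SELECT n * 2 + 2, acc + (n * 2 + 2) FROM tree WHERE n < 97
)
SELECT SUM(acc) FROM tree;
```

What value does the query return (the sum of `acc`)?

678

Base: n=4, acc=4.
Iteration 1: 4 < 97 holds -> n = 4 * 2 + 2 = 10, acc = 4 + 10 = 14.
Iteration 2: 10 < 97 holds -> n = 10 * 2 + 2 = 22, acc = 14 + 22 = 36.
Iteration 3: 22 < 97 holds -> n = 22 * 2 + 2 = 46, acc = 36 + 46 = 82.
Iteration 4: 46 < 97 holds -> n = 46 * 2 + 2 = 94, acc = 82 + 94 = 176.
Iteration 5: 94 < 97 holds -> n = 94 * 2 + 2 = 190, acc = 176 + 190 = 366.
Iteration 6: 190 < 97 fails; recursion stops.
SUM(acc) = 4 + 14 + 36 + 82 + 176 + 366 = 678.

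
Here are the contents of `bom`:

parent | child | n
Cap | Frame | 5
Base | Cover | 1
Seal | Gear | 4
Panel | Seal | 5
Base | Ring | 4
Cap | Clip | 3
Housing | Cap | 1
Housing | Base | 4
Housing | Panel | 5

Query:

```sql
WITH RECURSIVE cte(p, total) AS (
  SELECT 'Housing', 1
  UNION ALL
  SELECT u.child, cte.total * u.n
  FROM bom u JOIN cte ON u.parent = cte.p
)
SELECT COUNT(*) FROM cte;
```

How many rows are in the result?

10

Base: (Housing, total=1).
Iteration 1: components of {Housing} -> Base = 1*4 = 4, Cap = 1*1 = 1, Panel = 1*5 = 5.
Iteration 2: components of {Base,Cap,Panel} -> Clip = 1*3 = 3, Cover = 4*1 = 4, Frame = 1*5 = 5, Ring = 4*4 = 16, Seal = 5*5 = 25.
Iteration 3: components of {Clip,Cover,Frame,Ring,Seal} -> Gear = 25*4 = 100.
Iteration 4: no further components; recursion stops.
Total rows emitted: 10.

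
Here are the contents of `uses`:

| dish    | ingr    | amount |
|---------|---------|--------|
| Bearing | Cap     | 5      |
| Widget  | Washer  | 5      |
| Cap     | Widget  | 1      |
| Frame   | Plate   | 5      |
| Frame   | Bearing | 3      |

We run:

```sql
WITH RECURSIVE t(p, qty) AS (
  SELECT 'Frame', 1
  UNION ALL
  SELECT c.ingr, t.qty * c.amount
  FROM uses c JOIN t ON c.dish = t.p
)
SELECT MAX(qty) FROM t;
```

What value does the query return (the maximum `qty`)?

Base: (Frame, qty=1).
Iteration 1: components of {Frame} -> Bearing = 1*3 = 3, Plate = 1*5 = 5.
Iteration 2: components of {Bearing,Plate} -> Cap = 3*5 = 15.
Iteration 3: components of {Cap} -> Widget = 15*1 = 15.
Iteration 4: components of {Widget} -> Washer = 15*5 = 75.
Iteration 5: no further components; recursion stops.
qty values: 1, 5, 3, 15, 15, 75; the maximum is 75.

75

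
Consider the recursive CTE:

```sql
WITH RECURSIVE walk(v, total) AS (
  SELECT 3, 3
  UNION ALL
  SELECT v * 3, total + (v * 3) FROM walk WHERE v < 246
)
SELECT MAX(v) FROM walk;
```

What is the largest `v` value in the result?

Base: v=3, total=3.
Iteration 1: 3 < 246 holds -> v = 3 * 3 = 9, total = 3 + 9 = 12.
Iteration 2: 9 < 246 holds -> v = 9 * 3 = 27, total = 12 + 27 = 39.
Iteration 3: 27 < 246 holds -> v = 27 * 3 = 81, total = 39 + 81 = 120.
Iteration 4: 81 < 246 holds -> v = 81 * 3 = 243, total = 120 + 243 = 363.
Iteration 5: 243 < 246 holds -> v = 243 * 3 = 729, total = 363 + 729 = 1092.
Iteration 6: 729 < 246 fails; recursion stops.
v values: 3, 9, 27, 81, 243, 729; the maximum is 729.

729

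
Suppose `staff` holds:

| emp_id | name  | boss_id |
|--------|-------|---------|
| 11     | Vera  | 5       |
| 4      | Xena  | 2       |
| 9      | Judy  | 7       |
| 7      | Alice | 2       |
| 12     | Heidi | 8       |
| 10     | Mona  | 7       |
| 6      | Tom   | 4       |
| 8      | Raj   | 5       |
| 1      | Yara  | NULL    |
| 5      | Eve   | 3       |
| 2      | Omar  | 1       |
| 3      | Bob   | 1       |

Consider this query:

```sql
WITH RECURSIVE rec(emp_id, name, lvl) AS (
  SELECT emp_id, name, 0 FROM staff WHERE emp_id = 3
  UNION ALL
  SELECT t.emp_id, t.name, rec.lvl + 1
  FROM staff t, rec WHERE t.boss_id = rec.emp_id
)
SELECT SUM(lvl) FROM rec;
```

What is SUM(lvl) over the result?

8

Base: emp_id=3 (Bob) at lvl 0.
Iteration 1: rows with boss_id in {3} -> Eve (id 5, lvl 1).
Iteration 2: rows with boss_id in {5} -> Raj (id 8, lvl 2), Vera (id 11, lvl 2).
Iteration 3: rows with boss_id in {8,11} -> Heidi (id 12, lvl 3).
Iteration 4: no rows with boss_id in {12}; recursion stops.
SUM(lvl) = 0 + 1 + 2 + 2 + 3 = 8.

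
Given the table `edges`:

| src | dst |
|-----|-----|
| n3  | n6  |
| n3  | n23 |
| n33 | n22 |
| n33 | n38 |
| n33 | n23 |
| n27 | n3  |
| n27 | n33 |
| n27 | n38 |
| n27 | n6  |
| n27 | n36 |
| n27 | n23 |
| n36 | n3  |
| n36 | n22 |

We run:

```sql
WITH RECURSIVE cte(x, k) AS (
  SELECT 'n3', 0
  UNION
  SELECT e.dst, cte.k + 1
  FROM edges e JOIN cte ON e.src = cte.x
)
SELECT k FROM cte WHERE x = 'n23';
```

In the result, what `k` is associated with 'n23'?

1

Base: (n3, k=0).
Iteration 1: edges from {n3} -> (n23, k=1), (n6, k=1).
Iteration 2: no outgoing edges from {n23,n6}; recursion stops.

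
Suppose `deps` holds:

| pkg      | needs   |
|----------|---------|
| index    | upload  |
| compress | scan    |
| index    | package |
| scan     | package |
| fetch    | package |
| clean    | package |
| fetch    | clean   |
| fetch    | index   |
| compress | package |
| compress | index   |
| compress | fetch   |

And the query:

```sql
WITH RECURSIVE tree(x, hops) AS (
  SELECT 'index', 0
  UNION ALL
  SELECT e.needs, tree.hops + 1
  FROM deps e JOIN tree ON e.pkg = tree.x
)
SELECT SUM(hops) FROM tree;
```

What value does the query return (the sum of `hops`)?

Base: (index, hops=0).
Iteration 1: edges from {index} -> (package, hops=1), (upload, hops=1).
Iteration 2: no outgoing edges from {package,upload}; recursion stops.
SUM(hops) = 0 + 1 + 1 = 2.

2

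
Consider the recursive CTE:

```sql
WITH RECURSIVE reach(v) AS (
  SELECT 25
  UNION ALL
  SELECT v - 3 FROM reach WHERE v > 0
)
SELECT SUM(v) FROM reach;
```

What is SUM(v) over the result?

115

Base: v=25.
Iteration 1: 25 > 0 holds -> v = 25 - 3 = 22.
Iteration 2: 22 > 0 holds -> v = 22 - 3 = 19.
Iteration 3: 19 > 0 holds -> v = 19 - 3 = 16.
Iteration 4: 16 > 0 holds -> v = 16 - 3 = 13.
Iteration 5: 13 > 0 holds -> v = 13 - 3 = 10.
Iteration 6: 10 > 0 holds -> v = 10 - 3 = 7.
Iteration 7: 7 > 0 holds -> v = 7 - 3 = 4.
Iteration 8: 4 > 0 holds -> v = 4 - 3 = 1.
Iteration 9: 1 > 0 holds -> v = 1 - 3 = -2.
Iteration 10: -2 > 0 fails; recursion stops.
SUM(v) = 25 + 22 + 19 + 16 + 13 + 10 + 7 + 4 + 1 + -2 = 115.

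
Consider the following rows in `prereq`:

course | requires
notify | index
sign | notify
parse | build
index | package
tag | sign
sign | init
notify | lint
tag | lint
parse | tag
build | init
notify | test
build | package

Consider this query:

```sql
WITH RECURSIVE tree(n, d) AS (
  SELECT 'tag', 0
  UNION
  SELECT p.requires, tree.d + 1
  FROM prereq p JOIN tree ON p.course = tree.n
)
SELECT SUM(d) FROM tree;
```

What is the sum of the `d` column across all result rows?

19

Base: (tag, d=0).
Iteration 1: edges from {tag} -> (lint, d=1), (sign, d=1).
Iteration 2: edges from {lint,sign} -> (init, d=2), (notify, d=2).
Iteration 3: edges from {init,notify} -> (index, d=3), (lint, d=3), (test, d=3).
Iteration 4: edges from {index,lint,test} -> (package, d=4).
Iteration 5: no outgoing edges from {package}; recursion stops.
SUM(d) = 0 + 1 + 1 + 2 + 2 + 3 + 3 + 3 + 4 = 19.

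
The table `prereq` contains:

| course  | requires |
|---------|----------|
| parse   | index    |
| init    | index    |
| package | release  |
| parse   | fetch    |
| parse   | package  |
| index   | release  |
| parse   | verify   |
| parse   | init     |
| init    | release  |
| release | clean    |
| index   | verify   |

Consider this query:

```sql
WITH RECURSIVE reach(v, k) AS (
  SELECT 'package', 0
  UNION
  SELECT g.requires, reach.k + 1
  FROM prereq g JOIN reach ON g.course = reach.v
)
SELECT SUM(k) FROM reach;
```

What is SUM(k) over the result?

3

Base: (package, k=0).
Iteration 1: edges from {package} -> (release, k=1).
Iteration 2: edges from {release} -> (clean, k=2).
Iteration 3: no outgoing edges from {clean}; recursion stops.
SUM(k) = 0 + 1 + 2 = 3.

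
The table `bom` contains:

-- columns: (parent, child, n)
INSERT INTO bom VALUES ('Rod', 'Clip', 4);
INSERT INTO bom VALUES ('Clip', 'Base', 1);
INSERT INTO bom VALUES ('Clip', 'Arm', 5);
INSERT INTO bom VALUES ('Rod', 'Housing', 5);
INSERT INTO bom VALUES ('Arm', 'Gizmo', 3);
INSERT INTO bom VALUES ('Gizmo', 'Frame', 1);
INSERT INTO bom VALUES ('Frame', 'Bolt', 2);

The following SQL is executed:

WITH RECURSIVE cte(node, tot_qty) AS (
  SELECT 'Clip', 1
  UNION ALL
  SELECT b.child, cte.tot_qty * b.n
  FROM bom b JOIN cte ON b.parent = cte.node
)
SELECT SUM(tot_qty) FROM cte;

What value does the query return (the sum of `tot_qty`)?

67

Base: (Clip, tot_qty=1).
Iteration 1: components of {Clip} -> Arm = 1*5 = 5, Base = 1*1 = 1.
Iteration 2: components of {Arm,Base} -> Gizmo = 5*3 = 15.
Iteration 3: components of {Gizmo} -> Frame = 15*1 = 15.
Iteration 4: components of {Frame} -> Bolt = 15*2 = 30.
Iteration 5: no further components; recursion stops.
SUM(tot_qty) = 1 + 1 + 5 + 15 + 15 + 30 = 67.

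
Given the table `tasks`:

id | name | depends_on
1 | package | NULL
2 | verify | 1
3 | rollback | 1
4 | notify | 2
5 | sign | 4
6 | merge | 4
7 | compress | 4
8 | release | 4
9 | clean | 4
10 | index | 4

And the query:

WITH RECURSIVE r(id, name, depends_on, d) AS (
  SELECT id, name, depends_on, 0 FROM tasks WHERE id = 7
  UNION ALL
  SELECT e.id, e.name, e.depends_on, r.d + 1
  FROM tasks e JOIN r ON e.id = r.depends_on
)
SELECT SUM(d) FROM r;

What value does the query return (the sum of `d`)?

Base: id=7 (compress), depends_on=4, d 0.
Iteration 1: join on id=4 -> notify (id 4, depends_on=2, d 1).
Iteration 2: join on id=2 -> verify (id 2, depends_on=1, d 2).
Iteration 3: join on id=1 -> package (id 1, depends_on=NULL, d 3).
Iteration 4: depends_on is NULL; no match; recursion stops.
SUM(d) = 0 + 1 + 2 + 3 = 6.

6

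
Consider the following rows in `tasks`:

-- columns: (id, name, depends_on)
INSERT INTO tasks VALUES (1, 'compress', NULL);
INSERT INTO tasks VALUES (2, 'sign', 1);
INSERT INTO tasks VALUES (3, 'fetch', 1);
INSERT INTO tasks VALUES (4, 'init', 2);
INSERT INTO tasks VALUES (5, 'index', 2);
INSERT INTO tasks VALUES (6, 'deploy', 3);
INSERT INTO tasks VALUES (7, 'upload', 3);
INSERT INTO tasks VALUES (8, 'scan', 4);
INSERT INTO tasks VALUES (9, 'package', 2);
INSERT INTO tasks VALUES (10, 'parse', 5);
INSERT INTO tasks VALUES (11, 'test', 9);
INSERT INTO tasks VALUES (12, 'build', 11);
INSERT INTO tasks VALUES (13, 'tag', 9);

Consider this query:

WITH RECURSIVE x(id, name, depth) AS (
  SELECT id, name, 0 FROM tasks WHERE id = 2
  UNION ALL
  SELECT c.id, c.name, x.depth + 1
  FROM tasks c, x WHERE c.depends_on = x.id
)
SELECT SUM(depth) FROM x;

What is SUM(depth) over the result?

Base: id=2 (sign) at depth 0.
Iteration 1: rows with depends_on in {2} -> init (id 4, depth 1), index (id 5, depth 1), package (id 9, depth 1).
Iteration 2: rows with depends_on in {4,5,9} -> scan (id 8, depth 2), parse (id 10, depth 2), test (id 11, depth 2), tag (id 13, depth 2).
Iteration 3: rows with depends_on in {8,10,11,13} -> build (id 12, depth 3).
Iteration 4: no rows with depends_on in {12}; recursion stops.
SUM(depth) = 0 + 1 + 1 + 1 + 2 + 2 + 2 + 2 + 3 = 14.

14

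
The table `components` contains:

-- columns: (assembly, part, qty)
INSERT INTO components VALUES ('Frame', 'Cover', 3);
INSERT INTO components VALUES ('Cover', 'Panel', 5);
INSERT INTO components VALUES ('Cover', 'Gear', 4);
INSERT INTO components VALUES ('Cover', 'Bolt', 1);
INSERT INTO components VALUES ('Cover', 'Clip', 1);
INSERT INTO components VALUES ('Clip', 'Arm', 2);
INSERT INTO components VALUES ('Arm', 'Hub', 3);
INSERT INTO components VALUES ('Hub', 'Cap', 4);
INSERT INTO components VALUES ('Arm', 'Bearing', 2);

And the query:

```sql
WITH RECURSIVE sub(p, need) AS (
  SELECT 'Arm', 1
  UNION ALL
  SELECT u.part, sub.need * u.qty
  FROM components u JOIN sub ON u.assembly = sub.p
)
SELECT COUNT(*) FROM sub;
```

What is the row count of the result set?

4

Base: (Arm, need=1).
Iteration 1: components of {Arm} -> Bearing = 1*2 = 2, Hub = 1*3 = 3.
Iteration 2: components of {Bearing,Hub} -> Cap = 3*4 = 12.
Iteration 3: no further components; recursion stops.
Total rows emitted: 4.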